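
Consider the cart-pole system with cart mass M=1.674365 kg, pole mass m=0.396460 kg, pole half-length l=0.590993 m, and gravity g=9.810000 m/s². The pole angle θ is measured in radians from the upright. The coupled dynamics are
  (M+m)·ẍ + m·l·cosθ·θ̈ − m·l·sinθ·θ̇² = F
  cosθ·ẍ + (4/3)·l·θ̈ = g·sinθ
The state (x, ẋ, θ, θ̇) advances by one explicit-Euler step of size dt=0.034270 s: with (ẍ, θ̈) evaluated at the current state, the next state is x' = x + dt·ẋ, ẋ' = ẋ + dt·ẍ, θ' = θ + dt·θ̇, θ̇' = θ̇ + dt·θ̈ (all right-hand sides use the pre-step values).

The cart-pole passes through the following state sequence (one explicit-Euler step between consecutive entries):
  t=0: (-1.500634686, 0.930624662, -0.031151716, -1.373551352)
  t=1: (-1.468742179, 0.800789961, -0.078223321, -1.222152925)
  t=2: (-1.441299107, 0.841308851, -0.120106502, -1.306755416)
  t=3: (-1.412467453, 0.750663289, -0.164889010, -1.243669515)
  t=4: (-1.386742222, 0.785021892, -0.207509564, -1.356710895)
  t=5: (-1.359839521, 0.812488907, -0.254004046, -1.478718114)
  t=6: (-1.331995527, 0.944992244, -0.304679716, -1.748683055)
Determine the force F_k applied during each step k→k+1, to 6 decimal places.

step 0→1:
  ẍ = (ẋ'−ẋ)/dt = (0.800789961−0.930624662)/0.034270 = -3.788582
  θ̈ = (θ̇'−θ̇)/dt = (-1.222152925−-1.373551352)/0.034270 = 4.417812
  sinθ=-0.031147, cosθ=0.999515
  F = (M+m)·ẍ + m·l·cosθ·θ̈ − m·l·sinθ·θ̇² = -7.845490 + 1.034614 − -0.013768 = -6.797108
step 1→2:
  ẍ = (ẋ'−ẋ)/dt = (0.841308851−0.800789961)/0.034270 = 1.182343
  θ̈ = (θ̇'−θ̇)/dt = (-1.306755416−-1.222152925)/0.034270 = -2.468704
  sinθ=-0.078144, cosθ=0.996942
  F = (M+m)·ẍ + m·l·cosθ·θ̈ − m·l·sinθ·θ̇² = 2.448425 + -0.576661 − -0.027348 = 1.899112
step 2→3:
  ẍ = (ẋ'−ẋ)/dt = (0.750663289−0.841308851)/0.034270 = -2.645041
  θ̈ = (θ̇'−θ̇)/dt = (-1.243669515−-1.306755416)/0.034270 = 1.840849
  sinθ=-0.119818, cosθ=0.992796
  F = (M+m)·ẍ + m·l·cosθ·θ̈ − m·l·sinθ·θ̇² = -5.477417 + 0.428213 − -0.047939 = -5.001265
step 3→4:
  ẍ = (ẋ'−ẋ)/dt = (0.785021892−0.750663289)/0.034270 = 1.002585
  θ̈ = (θ̇'−θ̇)/dt = (-1.356710895−-1.243669515)/0.034270 = -3.298552
  sinθ=-0.164143, cosθ=0.986437
  F = (M+m)·ẍ + m·l·cosθ·θ̈ − m·l·sinθ·θ̇² = 2.076179 + -0.762385 − -0.059486 = 1.373280
step 4→5:
  ẍ = (ẋ'−ẋ)/dt = (0.812488907−0.785021892)/0.034270 = 0.801489
  θ̈ = (θ̇'−θ̇)/dt = (-1.478718114−-1.356710895)/0.034270 = -3.560176
  sinθ=-0.206024, cosθ=0.978547
  F = (M+m)·ẍ + m·l·cosθ·θ̈ − m·l·sinθ·θ̇² = 1.659743 + -0.816272 − -0.088853 = 0.932324
step 5→6:
  ẍ = (ẋ'−ẋ)/dt = (0.944992244−0.812488907)/0.034270 = 3.866453
  θ̈ = (θ̇'−θ̇)/dt = (-1.748683055−-1.478718114)/0.034270 = -7.877588
  sinθ=-0.251282, cosθ=0.967914
  F = (M+m)·ẍ + m·l·cosθ·θ̈ − m·l·sinθ·θ̇² = 8.006747 + -1.786536 − -0.128740 = 6.348951

F_0 = -6.797108 N
F_1 = 1.899112 N
F_2 = -5.001265 N
F_3 = 1.373280 N
F_4 = 0.932324 N
F_5 = 6.348951 N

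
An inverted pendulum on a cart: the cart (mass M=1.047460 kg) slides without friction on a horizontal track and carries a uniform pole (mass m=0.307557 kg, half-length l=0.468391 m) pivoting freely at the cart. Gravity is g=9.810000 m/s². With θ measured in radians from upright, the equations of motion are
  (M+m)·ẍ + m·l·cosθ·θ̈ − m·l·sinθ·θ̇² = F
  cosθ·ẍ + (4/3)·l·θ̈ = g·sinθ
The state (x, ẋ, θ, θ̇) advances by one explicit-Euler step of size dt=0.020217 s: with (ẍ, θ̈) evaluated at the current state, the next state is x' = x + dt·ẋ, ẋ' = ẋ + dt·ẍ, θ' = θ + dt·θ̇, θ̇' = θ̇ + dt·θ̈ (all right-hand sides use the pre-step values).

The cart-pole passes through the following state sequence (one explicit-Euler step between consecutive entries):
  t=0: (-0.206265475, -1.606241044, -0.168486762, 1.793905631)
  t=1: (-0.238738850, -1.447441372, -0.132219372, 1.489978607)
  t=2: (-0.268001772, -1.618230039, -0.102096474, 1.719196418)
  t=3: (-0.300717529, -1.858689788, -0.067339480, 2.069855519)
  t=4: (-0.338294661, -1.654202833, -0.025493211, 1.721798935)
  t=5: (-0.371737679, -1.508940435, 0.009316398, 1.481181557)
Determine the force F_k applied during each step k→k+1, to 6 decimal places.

F_0 = 8.586096 N
F_1 = -9.785673 N
F_2 = -13.587471 N
F_3 = 11.272522 N
F_4 = 8.032931 N

step 0→1:
  ẍ = (ẋ'−ẋ)/dt = (-1.447441372−-1.606241044)/0.020217 = 7.854759
  θ̈ = (θ̇'−θ̇)/dt = (1.489978607−1.793905631)/0.020217 = -15.033241
  sinθ=-0.167691, cosθ=0.985840
  F = (M+m)·ẍ + m·l·cosθ·θ̈ − m·l·sinθ·θ̇² = 10.643333 + -2.134976 − -0.077740 = 8.586096
step 1→2:
  ẍ = (ẋ'−ẋ)/dt = (-1.618230039−-1.447441372)/0.020217 = -8.447775
  θ̈ = (θ̇'−θ̇)/dt = (1.719196418−1.489978607)/0.020217 = 11.337875
  sinθ=-0.131834, cosθ=0.991272
  F = (M+m)·ẍ + m·l·cosθ·θ̈ − m·l·sinθ·θ̇² = -11.446879 + 1.619044 − -0.042162 = -9.785673
step 2→3:
  ẍ = (ẋ'−ẋ)/dt = (-1.858689788−-1.618230039)/0.020217 = -11.893938
  θ̈ = (θ̇'−θ̇)/dt = (2.069855519−1.719196418)/0.020217 = 17.344764
  sinθ=-0.101919, cosθ=0.994793
  F = (M+m)·ẍ + m·l·cosθ·θ̈ − m·l·sinθ·θ̇² = -16.116488 + 2.485622 − -0.043395 = -13.587471
step 3→4:
  ẍ = (ẋ'−ẋ)/dt = (-1.654202833−-1.858689788)/0.020217 = 10.114604
  θ̈ = (θ̇'−θ̇)/dt = (1.721798935−2.069855519)/0.020217 = -17.216035
  sinθ=-0.067289, cosθ=0.997734
  F = (M+m)·ẍ + m·l·cosθ·θ̈ − m·l·sinθ·θ̇² = 13.705461 + -2.474468 − -0.041529 = 11.272522
step 4→5:
  ẍ = (ẋ'−ẋ)/dt = (-1.508940435−-1.654202833)/0.020217 = 7.185161
  θ̈ = (θ̇'−θ̇)/dt = (1.481181557−1.721798935)/0.020217 = -11.901735
  sinθ=-0.025490, cosθ=0.999675
  F = (M+m)·ẍ + m·l·cosθ·θ̈ − m·l·sinθ·θ̇² = 9.736015 + -1.713970 − -0.010886 = 8.032931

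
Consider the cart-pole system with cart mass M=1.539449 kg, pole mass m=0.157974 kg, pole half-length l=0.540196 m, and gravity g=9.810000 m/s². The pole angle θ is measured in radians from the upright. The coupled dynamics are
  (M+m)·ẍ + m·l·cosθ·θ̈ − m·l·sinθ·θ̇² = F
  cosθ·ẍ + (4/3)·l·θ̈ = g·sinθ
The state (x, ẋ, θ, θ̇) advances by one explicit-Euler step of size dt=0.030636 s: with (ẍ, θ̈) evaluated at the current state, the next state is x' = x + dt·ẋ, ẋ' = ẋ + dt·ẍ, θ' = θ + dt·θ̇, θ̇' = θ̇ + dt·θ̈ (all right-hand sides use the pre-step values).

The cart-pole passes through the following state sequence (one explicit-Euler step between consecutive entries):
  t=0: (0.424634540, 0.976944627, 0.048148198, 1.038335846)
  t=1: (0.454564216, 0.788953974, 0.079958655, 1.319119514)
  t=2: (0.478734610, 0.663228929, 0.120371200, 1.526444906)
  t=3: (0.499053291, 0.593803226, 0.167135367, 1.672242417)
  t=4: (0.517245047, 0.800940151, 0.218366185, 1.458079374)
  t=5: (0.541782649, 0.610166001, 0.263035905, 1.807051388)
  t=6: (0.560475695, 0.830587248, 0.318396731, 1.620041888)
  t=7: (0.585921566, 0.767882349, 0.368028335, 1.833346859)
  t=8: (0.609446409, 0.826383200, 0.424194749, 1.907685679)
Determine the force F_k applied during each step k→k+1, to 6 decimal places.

step 0→1:
  ẍ = (ẋ'−ẋ)/dt = (0.788953974−0.976944627)/0.030636 = -6.136266
  θ̈ = (θ̇'−θ̇)/dt = (1.319119514−1.038335846)/0.030636 = 9.165154
  sinθ=0.048130, cosθ=0.998841
  F = (M+m)·ẍ + m·l·cosθ·θ̈ − m·l·sinθ·θ̇² = -10.415839 + 0.781220 − 0.004428 = -9.639048
step 1→2:
  ẍ = (ẋ'−ẋ)/dt = (0.663228929−0.788953974)/0.030636 = -4.103834
  θ̈ = (θ̇'−θ̇)/dt = (1.526444906−1.319119514)/0.030636 = 6.767378
  sinθ=0.079873, cosθ=0.996805
  F = (M+m)·ẍ + m·l·cosθ·θ̈ − m·l·sinθ·θ̇² = -6.965941 + 0.575662 − 0.011861 = -6.402140
step 2→3:
  ẍ = (ẋ'−ẋ)/dt = (0.593803226−0.663228929)/0.030636 = -2.266148
  θ̈ = (θ̇'−θ̇)/dt = (1.672242417−1.526444906)/0.030636 = 4.759026
  sinθ=0.120081, cosθ=0.992764
  F = (M+m)·ẍ + m·l·cosθ·θ̈ − m·l·sinθ·θ̇² = -3.846611 + 0.403182 − 0.023877 = -3.467306
step 3→4:
  ẍ = (ẋ'−ẋ)/dt = (0.800940151−0.593803226)/0.030636 = 6.761226
  θ̈ = (θ̇'−θ̇)/dt = (1.458079374−1.672242417)/0.030636 = -6.990568
  sinθ=0.166358, cosθ=0.986065
  F = (M+m)·ẍ + m·l·cosθ·θ̈ − m·l·sinθ·θ̇² = 11.476661 + -0.588241 − 0.039699 = 10.848721
step 4→5:
  ẍ = (ẋ'−ẋ)/dt = (0.610166001−0.800940151)/0.030636 = -6.227123
  θ̈ = (θ̇'−θ̇)/dt = (1.807051388−1.458079374)/0.030636 = 11.390913
  sinθ=0.216635, cosθ=0.976253
  F = (M+m)·ẍ + m·l·cosθ·θ̈ − m·l·sinθ·θ̇² = -10.570062 + 0.948982 − 0.039303 = -9.660384
step 5→6:
  ẍ = (ẋ'−ẋ)/dt = (0.830587248−0.610166001)/0.030636 = 7.194844
  θ̈ = (θ̇'−θ̇)/dt = (1.620041888−1.807051388)/0.030636 = -6.104240
  sinθ=0.260013, cosθ=0.965605
  F = (M+m)·ẍ + m·l·cosθ·θ̈ − m·l·sinθ·θ̇² = 12.212694 + -0.503000 − 0.072456 = 11.637238
step 6→7:
  ẍ = (ẋ'−ẋ)/dt = (0.767882349−0.830587248)/0.030636 = -2.046772
  θ̈ = (θ̇'−θ̇)/dt = (1.833346859−1.620041888)/0.030636 = 6.962559
  sinθ=0.313044, cosθ=0.949739
  F = (M+m)·ẍ + m·l·cosθ·θ̈ − m·l·sinθ·θ̇² = -3.474237 + 0.564300 − 0.070112 = -2.980050
step 7→8:
  ẍ = (ẋ'−ẋ)/dt = (0.826383200−0.767882349)/0.030636 = 1.909546
  θ̈ = (θ̇'−θ̇)/dt = (1.907685679−1.833346859)/0.030636 = 2.426518
  sinθ=0.359776, cosθ=0.933039
  F = (M+m)·ẍ + m·l·cosθ·θ̈ − m·l·sinθ·θ̇² = 3.241307 + 0.193206 − 0.103195 = 3.331318

F_0 = -9.639048 N
F_1 = -6.402140 N
F_2 = -3.467306 N
F_3 = 10.848721 N
F_4 = -9.660384 N
F_5 = 11.637238 N
F_6 = -2.980050 N
F_7 = 3.331318 N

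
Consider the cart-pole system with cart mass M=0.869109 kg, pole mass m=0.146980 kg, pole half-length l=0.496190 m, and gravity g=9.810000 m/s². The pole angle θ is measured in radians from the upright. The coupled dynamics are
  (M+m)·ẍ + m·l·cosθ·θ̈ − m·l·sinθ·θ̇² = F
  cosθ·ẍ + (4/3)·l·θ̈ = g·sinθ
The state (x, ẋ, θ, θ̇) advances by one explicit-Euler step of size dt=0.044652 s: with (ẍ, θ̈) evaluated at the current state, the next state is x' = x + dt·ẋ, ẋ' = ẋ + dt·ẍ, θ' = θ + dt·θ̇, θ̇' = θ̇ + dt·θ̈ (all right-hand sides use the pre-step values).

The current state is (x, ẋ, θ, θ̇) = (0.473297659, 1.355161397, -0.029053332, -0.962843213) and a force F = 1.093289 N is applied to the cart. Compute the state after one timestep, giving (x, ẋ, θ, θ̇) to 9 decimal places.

sinθ=-0.029049245, cosθ=0.999577982
temp = (F + m·l·θ̇²·sinθ)/(M+m) = (1.093289 + -0.001964049)/1.016089 = 1.074044647
θ̈ = (g·sinθ − cosθ·temp)/(l·(4/3 − m·cos²θ/(M+m))) = -2.303151237
ẍ = temp − m·l·θ̈·cosθ/(M+m) = 1.239284058
Euler: x'=0.473297659+0.044652·1.355161397=0.533808326, ẋ'=1.355161397+0.044652·1.239284058=1.410497909
       θ'=-0.029053332+0.044652·-0.962843213=-0.072046207, θ̇'=-0.962843213+0.044652·-2.303151237=-1.065683522

(0.533808326, 1.410497909, -0.072046207, -1.065683522)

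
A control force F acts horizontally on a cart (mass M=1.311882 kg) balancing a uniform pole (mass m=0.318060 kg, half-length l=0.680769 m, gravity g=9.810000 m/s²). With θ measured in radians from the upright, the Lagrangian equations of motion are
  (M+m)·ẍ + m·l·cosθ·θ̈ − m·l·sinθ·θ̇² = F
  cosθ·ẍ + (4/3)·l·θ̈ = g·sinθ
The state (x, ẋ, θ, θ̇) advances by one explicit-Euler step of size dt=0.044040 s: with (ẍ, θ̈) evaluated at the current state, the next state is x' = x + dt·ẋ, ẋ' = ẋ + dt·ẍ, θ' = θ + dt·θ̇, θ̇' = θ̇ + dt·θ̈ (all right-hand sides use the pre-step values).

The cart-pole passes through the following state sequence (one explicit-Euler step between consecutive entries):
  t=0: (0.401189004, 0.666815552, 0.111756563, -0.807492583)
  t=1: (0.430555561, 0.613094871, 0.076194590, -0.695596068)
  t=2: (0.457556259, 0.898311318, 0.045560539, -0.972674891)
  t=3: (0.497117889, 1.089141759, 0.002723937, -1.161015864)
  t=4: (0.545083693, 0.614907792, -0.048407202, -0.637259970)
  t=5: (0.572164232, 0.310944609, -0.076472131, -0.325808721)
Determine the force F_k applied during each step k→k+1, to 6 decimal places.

step 0→1:
  ẍ = (ẋ'−ẋ)/dt = (0.613094871−0.666815552)/0.044040 = -1.219816
  θ̈ = (θ̇'−θ̇)/dt = (-0.695596068−-0.807492583)/0.044040 = 2.540793
  sinθ=0.111524, cosθ=0.993762
  F = (M+m)·ẍ + m·l·cosθ·θ̈ − m·l·sinθ·θ̇² = -1.988229 + 0.546714 − 0.015745 = -1.457260
step 1→2:
  ẍ = (ẋ'−ẋ)/dt = (0.898311318−0.613094871)/0.044040 = 6.476304
  θ̈ = (θ̇'−θ̇)/dt = (-0.972674891−-0.695596068)/0.044040 = -6.291526
  sinθ=0.076121, cosθ=0.997099
  F = (M+m)·ẍ + m·l·cosθ·θ̈ − m·l·sinθ·θ̇² = 10.556001 + -1.358323 − 0.007975 = 9.189703
step 2→3:
  ẍ = (ẋ'−ẋ)/dt = (1.089141759−0.898311318)/0.044040 = 4.333116
  θ̈ = (θ̇'−θ̇)/dt = (-1.161015864−-0.972674891)/0.044040 = -4.276589
  sinθ=0.045545, cosθ=0.998962
  F = (M+m)·ẍ + m·l·cosθ·θ̈ − m·l·sinθ·θ̇² = 7.062728 + -0.925029 − 0.009330 = 6.128369
step 3→4:
  ẍ = (ẋ'−ẋ)/dt = (0.614907792−1.089141759)/0.044040 = -10.768255
  θ̈ = (θ̇'−θ̇)/dt = (-0.637259970−-1.161015864)/0.044040 = 11.892731
  sinθ=0.002724, cosθ=0.999996
  F = (M+m)·ẍ + m·l·cosθ·θ̈ − m·l·sinθ·θ̇² = -17.551632 + 2.575069 − 0.000795 = -14.977358
step 4→5:
  ẍ = (ẋ'−ẋ)/dt = (0.310944609−0.614907792)/0.044040 = -6.901980
  θ̈ = (θ̇'−θ̇)/dt = (-0.325808721−-0.637259970)/0.044040 = 7.072008
  sinθ=-0.048388, cosθ=0.998829
  F = (M+m)·ẍ + m·l·cosθ·θ̈ − m·l·sinθ·θ̇² = -11.249826 + 1.529476 − -0.004255 = -9.716096

F_0 = -1.457260 N
F_1 = 9.189703 N
F_2 = 6.128369 N
F_3 = -14.977358 N
F_4 = -9.716096 N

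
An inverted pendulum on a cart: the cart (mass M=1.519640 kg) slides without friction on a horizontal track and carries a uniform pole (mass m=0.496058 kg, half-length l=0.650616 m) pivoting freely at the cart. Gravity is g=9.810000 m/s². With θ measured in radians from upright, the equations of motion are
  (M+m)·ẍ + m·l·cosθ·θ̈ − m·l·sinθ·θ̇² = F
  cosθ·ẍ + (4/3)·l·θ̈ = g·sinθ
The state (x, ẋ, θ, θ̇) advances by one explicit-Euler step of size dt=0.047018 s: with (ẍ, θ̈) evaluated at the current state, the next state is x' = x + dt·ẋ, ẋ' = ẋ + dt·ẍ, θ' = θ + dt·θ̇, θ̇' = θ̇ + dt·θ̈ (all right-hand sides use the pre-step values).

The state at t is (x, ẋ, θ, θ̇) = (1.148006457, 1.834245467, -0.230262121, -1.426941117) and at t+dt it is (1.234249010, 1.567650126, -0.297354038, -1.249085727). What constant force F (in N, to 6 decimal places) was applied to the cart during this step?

ẍ = (ẋ'−ẋ)/dt = (1.567650126−1.834245467)/0.047018 = -5.670070
θ̈ = (θ̇'−θ̇)/dt = (-1.249085727−-1.426941117)/0.047018 = 3.782709
sinθ=-0.228233, cosθ=0.973607
F = (M+m)·ẍ + m·l·cosθ·θ̈ − m·l·sinθ·θ̇² = -11.429148 + 1.188622 − -0.149985 = -10.090542

F = -10.090542 N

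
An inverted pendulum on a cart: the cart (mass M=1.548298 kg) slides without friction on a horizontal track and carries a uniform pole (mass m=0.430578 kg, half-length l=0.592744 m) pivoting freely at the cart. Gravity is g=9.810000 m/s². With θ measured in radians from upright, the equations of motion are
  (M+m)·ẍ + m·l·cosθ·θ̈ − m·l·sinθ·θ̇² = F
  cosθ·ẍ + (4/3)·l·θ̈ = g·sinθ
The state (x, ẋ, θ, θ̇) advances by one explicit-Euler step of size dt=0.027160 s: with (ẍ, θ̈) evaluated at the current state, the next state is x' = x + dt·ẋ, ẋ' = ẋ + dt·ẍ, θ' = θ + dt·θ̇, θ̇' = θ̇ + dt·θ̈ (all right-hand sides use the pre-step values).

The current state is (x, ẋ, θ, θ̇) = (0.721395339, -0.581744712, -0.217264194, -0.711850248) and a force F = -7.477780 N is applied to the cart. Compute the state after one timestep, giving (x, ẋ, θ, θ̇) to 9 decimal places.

(0.705595153, -0.692904688, -0.236598047, -0.647176554)

sinθ=-0.215558944, cosθ=0.976490830
temp = (F + m·l·θ̇²·sinθ)/(M+m) = (-7.477780 + -0.027878046)/1.978876 = -3.792889522
θ̈ = (g·sinθ − cosθ·temp)/(l·(4/3 − m·cos²θ/(M+m))) = 2.381211128
ẍ = temp − m·l·θ̈·cosθ/(M+m) = -4.092782636
Euler: x'=0.721395339+0.027160·-0.581744712=0.705595153, ẋ'=-0.581744712+0.027160·-4.092782636=-0.692904688
       θ'=-0.217264194+0.027160·-0.711850248=-0.236598047, θ̇'=-0.711850248+0.027160·2.381211128=-0.647176554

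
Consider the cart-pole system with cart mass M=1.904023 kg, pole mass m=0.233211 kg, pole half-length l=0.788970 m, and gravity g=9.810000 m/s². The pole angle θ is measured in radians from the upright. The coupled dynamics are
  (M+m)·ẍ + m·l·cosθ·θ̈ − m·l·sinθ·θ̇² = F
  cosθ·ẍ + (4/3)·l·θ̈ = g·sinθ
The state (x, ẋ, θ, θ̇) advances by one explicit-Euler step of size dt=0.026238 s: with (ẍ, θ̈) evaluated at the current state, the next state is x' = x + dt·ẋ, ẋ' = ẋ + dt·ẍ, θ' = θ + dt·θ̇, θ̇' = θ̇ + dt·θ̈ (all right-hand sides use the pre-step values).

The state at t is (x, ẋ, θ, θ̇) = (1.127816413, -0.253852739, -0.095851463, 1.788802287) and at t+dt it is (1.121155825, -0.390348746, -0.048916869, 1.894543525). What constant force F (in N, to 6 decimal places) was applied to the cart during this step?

F = -10.323911 N

ẍ = (ẋ'−ẋ)/dt = (-0.390348746−-0.253852739)/0.026238 = -5.202226
θ̈ = (θ̇'−θ̇)/dt = (1.894543525−1.788802287)/0.026238 = 4.030080
sinθ=-0.095705, cosθ=0.995410
F = (M+m)·ẍ + m·l·cosθ·θ̈ − m·l·sinθ·θ̇² = -11.118374 + 0.738117 − -0.056347 = -10.323911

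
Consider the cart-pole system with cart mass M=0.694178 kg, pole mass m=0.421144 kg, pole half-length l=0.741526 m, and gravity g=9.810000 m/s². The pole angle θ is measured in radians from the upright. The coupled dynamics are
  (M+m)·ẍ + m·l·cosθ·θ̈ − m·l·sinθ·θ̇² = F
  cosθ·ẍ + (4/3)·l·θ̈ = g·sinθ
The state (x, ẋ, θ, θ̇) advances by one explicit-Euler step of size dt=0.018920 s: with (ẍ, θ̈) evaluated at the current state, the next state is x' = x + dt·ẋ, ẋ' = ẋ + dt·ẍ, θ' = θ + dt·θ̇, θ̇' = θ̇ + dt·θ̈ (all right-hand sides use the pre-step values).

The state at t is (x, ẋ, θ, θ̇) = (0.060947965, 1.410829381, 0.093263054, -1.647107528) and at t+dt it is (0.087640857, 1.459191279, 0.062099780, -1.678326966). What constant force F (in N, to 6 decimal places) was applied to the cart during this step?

ẍ = (ẋ'−ẋ)/dt = (1.459191279−1.410829381)/0.018920 = 2.556126
θ̈ = (θ̇'−θ̇)/dt = (-1.678326966−-1.647107528)/0.018920 = -1.650076
sinθ=0.093128, cosθ=0.995654
F = (M+m)·ẍ + m·l·cosθ·θ̈ − m·l·sinθ·θ̇² = 2.850903 + -0.513062 − 0.078901 = 2.258941

F = 2.258941 N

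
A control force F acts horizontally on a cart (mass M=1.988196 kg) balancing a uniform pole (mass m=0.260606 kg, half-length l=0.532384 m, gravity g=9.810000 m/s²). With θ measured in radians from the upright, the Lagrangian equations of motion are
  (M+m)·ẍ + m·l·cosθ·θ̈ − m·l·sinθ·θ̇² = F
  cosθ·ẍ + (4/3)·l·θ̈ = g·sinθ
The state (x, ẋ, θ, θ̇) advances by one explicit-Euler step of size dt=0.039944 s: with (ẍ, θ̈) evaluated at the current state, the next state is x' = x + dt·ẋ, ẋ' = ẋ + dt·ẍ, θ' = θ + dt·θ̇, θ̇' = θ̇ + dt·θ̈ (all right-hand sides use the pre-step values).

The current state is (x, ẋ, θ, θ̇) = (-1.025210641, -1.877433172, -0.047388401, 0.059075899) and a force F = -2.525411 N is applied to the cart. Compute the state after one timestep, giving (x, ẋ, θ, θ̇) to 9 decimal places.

sinθ=-0.047370667, cosθ=0.998877380
temp = (F + m·l·θ̇²·sinθ)/(M+m) = (-2.525411 + -0.000022937)/2.248802 = -1.123013025
θ̈ = (g·sinθ − cosθ·temp)/(l·(4/3 − m·cos²θ/(M+m))) = 1.013510142
ẍ = temp − m·l·θ̈·cosθ/(M+m) = -1.185472520
Euler: x'=-1.025210641+0.039944·-1.877433172=-1.100202832, ẋ'=-1.877433172+0.039944·-1.185472520=-1.924785686
       θ'=-0.047388401+0.039944·0.059075899=-0.045028673, θ̇'=0.059075899+0.039944·1.013510142=0.099559548

(-1.100202832, -1.924785686, -0.045028673, 0.099559548)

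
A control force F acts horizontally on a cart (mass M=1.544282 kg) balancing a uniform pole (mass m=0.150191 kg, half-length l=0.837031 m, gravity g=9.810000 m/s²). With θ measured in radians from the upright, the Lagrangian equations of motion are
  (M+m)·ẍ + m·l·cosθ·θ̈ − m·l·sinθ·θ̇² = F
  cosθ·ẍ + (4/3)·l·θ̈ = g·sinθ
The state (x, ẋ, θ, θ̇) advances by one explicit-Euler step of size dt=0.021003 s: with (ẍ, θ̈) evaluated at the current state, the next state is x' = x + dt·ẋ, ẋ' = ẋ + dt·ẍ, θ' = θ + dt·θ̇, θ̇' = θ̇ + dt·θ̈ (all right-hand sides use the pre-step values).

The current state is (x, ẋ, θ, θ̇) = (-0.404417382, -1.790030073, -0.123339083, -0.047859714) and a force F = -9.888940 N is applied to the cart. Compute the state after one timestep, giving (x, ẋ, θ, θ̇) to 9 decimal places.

sinθ=-0.123026604, cosθ=0.992403373
temp = (F + m·l·θ̇²·sinθ)/(M+m) = (-9.888940 + -0.000035426)/1.694473 = -5.836018294
θ̈ = (g·sinθ − cosθ·temp)/(l·(4/3 − m·cos²θ/(M+m))) = 4.395887351
ẍ = temp − m·l·θ̈·cosθ/(M+m) = -6.159675726
Euler: x'=-0.404417382+0.021003·-1.790030073=-0.442013384, ẋ'=-1.790030073+0.021003·-6.159675726=-1.919401742
       θ'=-0.123339083+0.021003·-0.047859714=-0.124344281, θ̇'=-0.047859714+0.021003·4.395887351=0.044467108

(-0.442013384, -1.919401742, -0.124344281, 0.044467108)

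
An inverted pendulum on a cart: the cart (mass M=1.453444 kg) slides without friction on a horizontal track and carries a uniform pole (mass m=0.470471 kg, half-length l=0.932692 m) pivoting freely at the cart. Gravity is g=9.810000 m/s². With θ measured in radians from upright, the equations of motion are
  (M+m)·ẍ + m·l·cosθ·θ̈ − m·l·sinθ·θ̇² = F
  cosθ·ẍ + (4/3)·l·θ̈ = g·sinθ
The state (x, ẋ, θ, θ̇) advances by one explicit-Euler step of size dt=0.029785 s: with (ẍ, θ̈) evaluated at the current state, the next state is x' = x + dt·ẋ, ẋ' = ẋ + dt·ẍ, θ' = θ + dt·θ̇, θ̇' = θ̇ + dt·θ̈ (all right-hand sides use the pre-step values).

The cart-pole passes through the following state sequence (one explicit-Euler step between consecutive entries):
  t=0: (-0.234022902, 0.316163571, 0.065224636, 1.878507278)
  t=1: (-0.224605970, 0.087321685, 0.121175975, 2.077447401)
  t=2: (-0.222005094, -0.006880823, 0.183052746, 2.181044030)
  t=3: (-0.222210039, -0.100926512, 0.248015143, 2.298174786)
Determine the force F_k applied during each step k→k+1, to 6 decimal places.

F_0 = -11.957972 N
F_1 = -4.798747 N
F_2 = -4.757915 N

step 0→1:
  ẍ = (ẋ'−ẋ)/dt = (0.087321685−0.316163571)/0.029785 = -7.683125
  θ̈ = (θ̇'−θ̇)/dt = (2.077447401−1.878507278)/0.029785 = 6.679205
  sinθ=0.065178, cosθ=0.997874
  F = (M+m)·ẍ + m·l·cosθ·θ̈ − m·l·sinθ·θ̇² = -14.781680 + 2.924633 − 0.100925 = -11.957972
step 1→2:
  ẍ = (ẋ'−ẋ)/dt = (-0.006880823−0.087321685)/0.029785 = -3.162750
  θ̈ = (θ̇'−θ̇)/dt = (2.181044030−2.077447401)/0.029785 = 3.478148
  sinθ=0.120880, cosθ=0.992667
  F = (M+m)·ẍ + m·l·cosθ·θ̈ − m·l·sinθ·θ̇² = -6.084862 + 1.515035 − 0.228920 = -4.798747
step 2→3:
  ẍ = (ẋ'−ẋ)/dt = (-0.100926512−-0.006880823)/0.029785 = -3.157485
  θ̈ = (θ̇'−θ̇)/dt = (2.298174786−2.181044030)/0.029785 = 3.932542
  sinθ=0.182032, cosθ=0.983293
  F = (M+m)·ẍ + m·l·cosθ·θ̈ − m·l·sinθ·θ̇² = -6.074733 + 1.696787 − 0.379969 = -4.757915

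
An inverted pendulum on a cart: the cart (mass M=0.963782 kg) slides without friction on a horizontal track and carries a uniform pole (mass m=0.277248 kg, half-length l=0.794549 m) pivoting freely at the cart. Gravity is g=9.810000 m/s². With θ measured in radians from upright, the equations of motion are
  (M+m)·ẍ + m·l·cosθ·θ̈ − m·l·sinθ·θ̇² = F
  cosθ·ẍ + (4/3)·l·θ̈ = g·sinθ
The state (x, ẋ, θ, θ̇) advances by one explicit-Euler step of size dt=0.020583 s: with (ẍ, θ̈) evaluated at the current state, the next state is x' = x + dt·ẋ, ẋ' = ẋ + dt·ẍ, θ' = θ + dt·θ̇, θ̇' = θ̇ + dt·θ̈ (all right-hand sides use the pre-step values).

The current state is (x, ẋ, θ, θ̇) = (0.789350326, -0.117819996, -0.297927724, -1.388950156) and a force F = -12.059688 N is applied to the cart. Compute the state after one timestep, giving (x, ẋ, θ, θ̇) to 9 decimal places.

(0.786925237, -0.345230109, -0.326516485, -1.239695072)

sinθ=-0.293539853, cosθ=0.955946837
temp = (F + m·l·θ̇²·sinθ)/(M+m) = (-12.059688 + -0.124746825)/1.241030 = -9.818001841
θ̈ = (g·sinθ − cosθ·temp)/(l·(4/3 − m·cos²θ/(M+m))) = 7.251376561
ẍ = temp − m·l·θ̈·cosθ/(M+m) = -11.048443499
Euler: x'=0.789350326+0.020583·-0.117819996=0.786925237, ẋ'=-0.117819996+0.020583·-11.048443499=-0.345230109
       θ'=-0.297927724+0.020583·-1.388950156=-0.326516485, θ̇'=-1.388950156+0.020583·7.251376561=-1.239695072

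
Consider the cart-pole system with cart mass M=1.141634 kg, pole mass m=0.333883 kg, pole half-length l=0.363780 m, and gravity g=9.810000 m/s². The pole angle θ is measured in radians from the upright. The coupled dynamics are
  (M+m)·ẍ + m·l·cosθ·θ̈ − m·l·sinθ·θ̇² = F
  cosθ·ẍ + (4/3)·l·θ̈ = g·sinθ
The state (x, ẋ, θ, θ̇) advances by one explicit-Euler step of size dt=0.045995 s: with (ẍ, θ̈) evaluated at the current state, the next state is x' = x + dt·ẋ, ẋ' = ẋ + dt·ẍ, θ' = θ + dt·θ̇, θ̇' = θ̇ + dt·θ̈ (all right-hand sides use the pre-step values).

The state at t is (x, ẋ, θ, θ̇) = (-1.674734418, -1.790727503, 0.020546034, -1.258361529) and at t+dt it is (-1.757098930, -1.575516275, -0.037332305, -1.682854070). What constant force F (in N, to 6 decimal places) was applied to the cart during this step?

F = 5.779283 N

ẍ = (ẋ'−ẋ)/dt = (-1.575516275−-1.790727503)/0.045995 = 4.679014
θ̈ = (θ̇'−θ̇)/dt = (-1.682854070−-1.258361529)/0.045995 = -9.229102
sinθ=0.020545, cosθ=0.999789
F = (M+m)·ẍ + m·l·cosθ·θ̈ − m·l·sinθ·θ̇² = 6.903964 + -1.120730 − 0.003951 = 5.779283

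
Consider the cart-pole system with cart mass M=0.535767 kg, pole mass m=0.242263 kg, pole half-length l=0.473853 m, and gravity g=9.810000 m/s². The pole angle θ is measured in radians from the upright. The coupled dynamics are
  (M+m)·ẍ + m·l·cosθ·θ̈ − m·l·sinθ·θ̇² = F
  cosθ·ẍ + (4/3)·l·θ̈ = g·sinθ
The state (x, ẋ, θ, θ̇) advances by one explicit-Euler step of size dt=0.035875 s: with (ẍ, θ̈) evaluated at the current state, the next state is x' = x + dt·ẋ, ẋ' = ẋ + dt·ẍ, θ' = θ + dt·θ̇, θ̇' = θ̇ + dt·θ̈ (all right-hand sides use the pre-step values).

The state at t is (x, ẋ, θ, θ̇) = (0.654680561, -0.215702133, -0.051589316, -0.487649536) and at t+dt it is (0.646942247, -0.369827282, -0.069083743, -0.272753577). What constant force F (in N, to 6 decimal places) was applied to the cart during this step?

F = -2.654408 N

ẍ = (ẋ'−ẋ)/dt = (-0.369827282−-0.215702133)/0.035875 = -4.296171
θ̈ = (θ̇'−θ̇)/dt = (-0.272753577−-0.487649536)/0.035875 = 5.990131
sinθ=-0.051566, cosθ=0.998670
F = (M+m)·ẍ + m·l·cosθ·θ̈ − m·l·sinθ·θ̇² = -3.342550 + 0.686735 − -0.001408 = -2.654408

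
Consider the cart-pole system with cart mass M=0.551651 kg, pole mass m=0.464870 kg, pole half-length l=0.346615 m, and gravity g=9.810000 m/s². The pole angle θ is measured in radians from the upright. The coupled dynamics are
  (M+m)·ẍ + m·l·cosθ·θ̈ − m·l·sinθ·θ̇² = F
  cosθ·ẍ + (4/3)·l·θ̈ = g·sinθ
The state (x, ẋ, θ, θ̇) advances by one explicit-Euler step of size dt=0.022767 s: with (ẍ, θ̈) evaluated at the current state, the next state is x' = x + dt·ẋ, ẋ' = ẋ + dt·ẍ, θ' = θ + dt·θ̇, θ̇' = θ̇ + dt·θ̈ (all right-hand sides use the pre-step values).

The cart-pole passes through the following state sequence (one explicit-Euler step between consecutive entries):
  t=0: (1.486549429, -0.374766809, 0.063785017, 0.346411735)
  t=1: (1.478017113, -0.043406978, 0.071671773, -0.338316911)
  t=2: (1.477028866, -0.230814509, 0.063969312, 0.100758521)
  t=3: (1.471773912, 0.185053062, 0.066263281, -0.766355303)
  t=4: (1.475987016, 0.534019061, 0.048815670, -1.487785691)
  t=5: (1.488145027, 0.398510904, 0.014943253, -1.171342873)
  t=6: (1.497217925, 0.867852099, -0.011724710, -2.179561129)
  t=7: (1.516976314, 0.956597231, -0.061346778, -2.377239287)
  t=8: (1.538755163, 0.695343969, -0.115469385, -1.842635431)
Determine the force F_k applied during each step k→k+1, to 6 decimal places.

F_0 = 9.957376 N
F_1 = -5.269327 N
F_2 = 12.443566 N
F_3 = 10.480036 N
F_4 = -3.830770 N
F_5 = 13.817498 N
F_6 = 2.572396 N
F_7 = -7.832356 N

step 0→1:
  ẍ = (ẋ'−ẋ)/dt = (-0.043406978−-0.374766809)/0.022767 = 14.554391
  θ̈ = (θ̇'−θ̇)/dt = (-0.338316911−0.346411735)/0.022767 = -30.075488
  sinθ=0.063742, cosθ=0.997966
  F = (M+m)·ẍ + m·l·cosθ·θ̈ − m·l·sinθ·θ̇² = 14.794845 + -4.836236 − 0.001233 = 9.957376
step 1→2:
  ẍ = (ẋ'−ẋ)/dt = (-0.230814509−-0.043406978)/0.022767 = -8.231543
  θ̈ = (θ̇'−θ̇)/dt = (0.100758521−-0.338316911)/0.022767 = 19.285608
  sinθ=0.071610, cosθ=0.997433
  F = (M+m)·ẍ + m·l·cosθ·θ̈ − m·l·sinθ·θ̇² = -8.367536 + 3.099530 − 0.001321 = -5.269327
step 2→3:
  ẍ = (ẋ'−ẋ)/dt = (0.185053062−-0.230814509)/0.022767 = 18.266244
  θ̈ = (θ̇'−θ̇)/dt = (-0.766355303−0.100758521)/0.022767 = -38.086433
  sinθ=0.063926, cosθ=0.997955
  F = (M+m)·ẍ + m·l·cosθ·θ̈ − m·l·sinθ·θ̇² = 18.568020 + -6.124350 − 0.000105 = 12.443566
step 3→4:
  ẍ = (ẋ'−ẋ)/dt = (0.534019061−0.185053062)/0.022767 = 15.327711
  θ̈ = (θ̇'−θ̇)/dt = (-1.487785691−-0.766355303)/0.022767 = -31.687547
  sinθ=0.066215, cosθ=0.997805
  F = (M+m)·ẍ + m·l·cosθ·θ̈ − m·l·sinθ·θ̇² = 15.580940 + -5.094638 − 0.006266 = 10.480036
step 4→5:
  ẍ = (ẋ'−ẋ)/dt = (0.398510904−0.534019061)/0.022767 = -5.951955
  θ̈ = (θ̇'−θ̇)/dt = (-1.171342873−-1.487785691)/0.022767 = 13.899188
  sinθ=0.048796, cosθ=0.998809
  F = (M+m)·ẍ + m·l·cosθ·θ̈ − m·l·sinθ·θ̇² = -6.050287 + 2.236921 − 0.017404 = -3.830770
step 5→6:
  ẍ = (ẋ'−ẋ)/dt = (0.867852099−0.398510904)/0.022767 = 20.614978
  θ̈ = (θ̇'−θ̇)/dt = (-2.179561129−-1.171342873)/0.022767 = -44.284194
  sinθ=0.014943, cosθ=0.999888
  F = (M+m)·ẍ + m·l·cosθ·θ̈ − m·l·sinθ·θ̇² = 20.955558 + -7.134756 − 0.003304 = 13.817498
step 6→7:
  ẍ = (ẋ'−ẋ)/dt = (0.956597231−0.867852099)/0.022767 = 3.897972
  θ̈ = (θ̇'−θ̇)/dt = (-2.377239287−-2.179561129)/0.022767 = -8.682662
  sinθ=-0.011724, cosθ=0.999931
  F = (M+m)·ẍ + m·l·cosθ·θ̈ − m·l·sinθ·θ̇² = 3.962371 + -1.398949 − -0.008974 = 2.572396
step 7→8:
  ẍ = (ẋ'−ẋ)/dt = (0.695343969−0.956597231)/0.022767 = -11.475085
  θ̈ = (θ̇'−θ̇)/dt = (-1.842635431−-2.377239287)/0.022767 = 23.481524
  sinθ=-0.061308, cosθ=0.998119
  F = (M+m)·ẍ + m·l·cosθ·θ̈ − m·l·sinθ·θ̇² = -11.664665 + 3.776482 − -0.055827 = -7.832356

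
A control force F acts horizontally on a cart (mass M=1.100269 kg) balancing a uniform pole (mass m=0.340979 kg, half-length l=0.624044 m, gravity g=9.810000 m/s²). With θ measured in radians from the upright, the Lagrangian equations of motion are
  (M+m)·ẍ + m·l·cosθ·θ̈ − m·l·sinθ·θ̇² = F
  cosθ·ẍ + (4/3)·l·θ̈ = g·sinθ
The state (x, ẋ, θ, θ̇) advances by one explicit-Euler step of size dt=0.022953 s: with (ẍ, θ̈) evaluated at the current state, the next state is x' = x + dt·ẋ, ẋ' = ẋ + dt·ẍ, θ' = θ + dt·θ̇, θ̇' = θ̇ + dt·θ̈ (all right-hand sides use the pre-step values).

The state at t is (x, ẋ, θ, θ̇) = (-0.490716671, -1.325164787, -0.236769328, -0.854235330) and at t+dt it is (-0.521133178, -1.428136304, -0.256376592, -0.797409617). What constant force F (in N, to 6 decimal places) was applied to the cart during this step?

ẍ = (ẋ'−ẋ)/dt = (-1.428136304−-1.325164787)/0.022953 = -4.486190
θ̈ = (θ̇'−θ̇)/dt = (-0.797409617−-0.854235330)/0.022953 = 2.475742
sinθ=-0.234563, cosθ=0.972101
F = (M+m)·ẍ + m·l·cosθ·θ̈ − m·l·sinθ·θ̇² = -6.465712 + 0.512106 − -0.036422 = -5.917185

F = -5.917185 N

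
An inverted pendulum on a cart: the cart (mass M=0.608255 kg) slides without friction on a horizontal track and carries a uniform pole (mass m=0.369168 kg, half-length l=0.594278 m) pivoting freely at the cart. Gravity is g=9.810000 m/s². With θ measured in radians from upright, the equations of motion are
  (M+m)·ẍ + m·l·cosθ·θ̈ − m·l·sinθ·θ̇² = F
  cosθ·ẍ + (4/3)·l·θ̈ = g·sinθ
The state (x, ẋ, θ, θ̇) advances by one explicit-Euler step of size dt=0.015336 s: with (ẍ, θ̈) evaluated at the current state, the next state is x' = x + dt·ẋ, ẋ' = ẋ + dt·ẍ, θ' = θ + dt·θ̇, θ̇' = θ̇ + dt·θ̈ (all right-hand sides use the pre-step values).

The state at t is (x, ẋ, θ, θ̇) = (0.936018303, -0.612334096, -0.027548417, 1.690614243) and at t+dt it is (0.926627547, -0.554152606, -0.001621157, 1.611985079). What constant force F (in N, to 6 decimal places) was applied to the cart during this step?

ẍ = (ẋ'−ẋ)/dt = (-0.554152606−-0.612334096)/0.015336 = 3.793785
θ̈ = (θ̇'−θ̇)/dt = (1.611985079−1.690614243)/0.015336 = -5.127097
sinθ=-0.027545, cosθ=0.999621
F = (M+m)·ẍ + m·l·cosθ·θ̈ − m·l·sinθ·θ̇² = 3.708133 + -1.124399 − -0.017272 = 2.601006

F = 2.601006 N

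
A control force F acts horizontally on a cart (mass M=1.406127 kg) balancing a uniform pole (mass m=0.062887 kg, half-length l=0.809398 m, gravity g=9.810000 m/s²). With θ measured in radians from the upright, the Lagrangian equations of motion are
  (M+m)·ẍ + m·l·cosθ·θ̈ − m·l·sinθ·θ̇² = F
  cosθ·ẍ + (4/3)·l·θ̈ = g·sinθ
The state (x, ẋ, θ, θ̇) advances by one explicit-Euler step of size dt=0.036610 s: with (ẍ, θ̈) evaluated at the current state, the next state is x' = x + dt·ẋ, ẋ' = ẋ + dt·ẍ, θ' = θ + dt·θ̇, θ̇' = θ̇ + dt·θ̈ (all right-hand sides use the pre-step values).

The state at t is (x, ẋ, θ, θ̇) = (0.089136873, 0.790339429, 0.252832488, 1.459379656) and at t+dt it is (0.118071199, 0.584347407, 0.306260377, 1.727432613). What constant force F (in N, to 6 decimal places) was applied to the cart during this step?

F = -7.931922 N

ẍ = (ẋ'−ẋ)/dt = (0.584347407−0.790339429)/0.036610 = -5.626660
θ̈ = (θ̇'−θ̇)/dt = (1.727432613−1.459379656)/0.036610 = 7.321851
sinθ=0.250147, cosθ=0.968208
F = (M+m)·ẍ + m·l·cosθ·θ̈ − m·l·sinθ·θ̇² = -8.265642 + 0.360838 − 0.027118 = -7.931922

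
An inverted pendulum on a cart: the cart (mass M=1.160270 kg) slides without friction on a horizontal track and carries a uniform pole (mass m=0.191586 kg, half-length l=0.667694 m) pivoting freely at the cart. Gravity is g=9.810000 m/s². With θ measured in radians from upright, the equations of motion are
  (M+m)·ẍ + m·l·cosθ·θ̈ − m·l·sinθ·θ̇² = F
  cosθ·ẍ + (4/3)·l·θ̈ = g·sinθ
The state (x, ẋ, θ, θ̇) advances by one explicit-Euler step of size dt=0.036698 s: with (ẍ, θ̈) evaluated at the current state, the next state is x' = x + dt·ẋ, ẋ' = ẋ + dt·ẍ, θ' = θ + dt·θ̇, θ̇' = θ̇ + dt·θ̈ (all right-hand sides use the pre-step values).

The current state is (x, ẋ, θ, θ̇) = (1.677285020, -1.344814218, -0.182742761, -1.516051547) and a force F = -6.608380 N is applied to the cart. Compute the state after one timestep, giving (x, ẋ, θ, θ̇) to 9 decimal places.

sinθ=-0.181727345, cosθ=0.983348957
temp = (F + m·l·θ̇²·sinθ)/(M+m) = (-6.608380 + -0.053430527)/1.351856 = -4.927899515
θ̈ = (g·sinθ − cosθ·temp)/(l·(4/3 − m·cos²θ/(M+m))) = 3.834829967
ẍ = temp − m·l·θ̈·cosθ/(M+m) = -5.284732165
Euler: x'=1.677285020+0.036698·-1.344814218=1.627933028, ẋ'=-1.344814218+0.036698·-5.284732165=-1.538753319
       θ'=-0.182742761+0.036698·-1.516051547=-0.238378821, θ̇'=-1.516051547+0.036698·3.834829967=-1.375320957

(1.627933028, -1.538753319, -0.238378821, -1.375320957)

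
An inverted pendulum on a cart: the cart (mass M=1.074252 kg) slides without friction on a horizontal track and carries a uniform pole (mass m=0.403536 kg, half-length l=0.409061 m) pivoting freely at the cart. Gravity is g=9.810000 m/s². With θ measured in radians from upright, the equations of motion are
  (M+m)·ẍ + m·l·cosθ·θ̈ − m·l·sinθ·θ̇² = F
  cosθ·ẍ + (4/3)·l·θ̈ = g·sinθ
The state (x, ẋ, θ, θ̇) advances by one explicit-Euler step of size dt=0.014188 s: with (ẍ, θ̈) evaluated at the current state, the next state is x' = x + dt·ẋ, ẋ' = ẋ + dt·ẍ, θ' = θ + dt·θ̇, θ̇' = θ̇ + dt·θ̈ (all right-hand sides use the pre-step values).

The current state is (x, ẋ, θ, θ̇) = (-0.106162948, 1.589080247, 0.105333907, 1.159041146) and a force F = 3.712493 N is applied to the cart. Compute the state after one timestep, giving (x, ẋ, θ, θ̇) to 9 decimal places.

sinθ=0.105139231, cosθ=0.994457511
temp = (F + m·l·θ̇²·sinθ)/(M+m) = (3.712493 + 0.023314863)/1.477788 = 2.527972796
θ̈ = (g·sinθ − cosθ·temp)/(l·(4/3 − m·cos²θ/(M+m))) = -3.408557333
ẍ = temp − m·l·θ̈·cosθ/(M+m) = 2.906602831
Euler: x'=-0.106162948+0.014188·1.589080247=-0.083617077, ẋ'=1.589080247+0.014188·2.906602831=1.630319128
       θ'=0.105333907+0.014188·1.159041146=0.121778383, θ̇'=1.159041146+0.014188·-3.408557333=1.110680535

(-0.083617077, 1.630319128, 0.121778383, 1.110680535)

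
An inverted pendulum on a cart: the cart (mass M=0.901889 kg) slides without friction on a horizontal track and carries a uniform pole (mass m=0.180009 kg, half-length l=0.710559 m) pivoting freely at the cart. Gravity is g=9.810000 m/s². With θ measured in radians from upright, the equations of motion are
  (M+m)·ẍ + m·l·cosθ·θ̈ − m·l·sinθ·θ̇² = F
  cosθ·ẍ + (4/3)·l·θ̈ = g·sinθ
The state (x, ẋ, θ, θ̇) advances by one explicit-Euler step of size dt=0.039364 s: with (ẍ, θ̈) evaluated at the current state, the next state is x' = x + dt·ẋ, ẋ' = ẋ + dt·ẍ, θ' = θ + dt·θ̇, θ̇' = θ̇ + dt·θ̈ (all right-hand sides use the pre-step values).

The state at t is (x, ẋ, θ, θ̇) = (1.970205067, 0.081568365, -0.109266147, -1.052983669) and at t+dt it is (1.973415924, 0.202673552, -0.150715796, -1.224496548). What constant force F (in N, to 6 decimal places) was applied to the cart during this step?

F = 2.789995 N

ẍ = (ẋ'−ẋ)/dt = (0.202673552−0.081568365)/0.039364 = 3.076547
θ̈ = (θ̇'−θ̇)/dt = (-1.224496548−-1.052983669)/0.039364 = -4.357100
sinθ=-0.109049, cosθ=0.994036
F = (M+m)·ẍ + m·l·cosθ·θ̈ − m·l·sinθ·θ̇² = 3.328510 + -0.553980 − -0.015465 = 2.789995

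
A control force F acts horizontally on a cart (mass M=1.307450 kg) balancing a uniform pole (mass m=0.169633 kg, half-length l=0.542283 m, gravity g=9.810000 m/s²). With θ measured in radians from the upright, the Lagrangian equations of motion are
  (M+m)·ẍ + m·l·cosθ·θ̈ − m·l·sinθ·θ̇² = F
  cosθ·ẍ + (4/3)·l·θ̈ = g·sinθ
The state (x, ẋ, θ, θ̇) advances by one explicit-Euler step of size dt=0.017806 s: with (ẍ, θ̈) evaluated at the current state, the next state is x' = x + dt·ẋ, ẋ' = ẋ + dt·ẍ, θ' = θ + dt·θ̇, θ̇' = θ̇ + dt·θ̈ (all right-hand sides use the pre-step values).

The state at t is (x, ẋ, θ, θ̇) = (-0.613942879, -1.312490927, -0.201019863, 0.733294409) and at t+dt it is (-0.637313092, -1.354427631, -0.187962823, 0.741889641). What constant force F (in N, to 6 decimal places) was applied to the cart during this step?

F = -3.425440 N

ẍ = (ẋ'−ẋ)/dt = (-1.354427631−-1.312490927)/0.017806 = -2.355201
θ̈ = (θ̇'−θ̇)/dt = (0.741889641−0.733294409)/0.017806 = 0.482715
sinθ=-0.199669, cosθ=0.979863
F = (M+m)·ẍ + m·l·cosθ·θ̈ − m·l·sinθ·θ̇² = -3.478827 + 0.043510 − -0.009877 = -3.425440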